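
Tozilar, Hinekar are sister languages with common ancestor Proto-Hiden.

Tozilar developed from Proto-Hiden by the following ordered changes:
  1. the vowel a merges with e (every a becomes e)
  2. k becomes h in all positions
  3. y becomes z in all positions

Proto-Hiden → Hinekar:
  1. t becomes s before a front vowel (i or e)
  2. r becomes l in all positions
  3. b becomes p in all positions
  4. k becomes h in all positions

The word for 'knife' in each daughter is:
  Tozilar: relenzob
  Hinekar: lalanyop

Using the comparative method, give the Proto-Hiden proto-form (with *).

*ralanyob

Position 1: Tozilar has r, Hinekar has l. Tozilar preserves r here (none of its changes turn any other segment into r), so the proto-segment is *r.
Position 6: Tozilar has z, Hinekar has y. Hinekar preserves y here (none of its changes turn any other segment into y), so the proto-segment is *y.
Position 4: Tozilar has e, Hinekar has a. Hinekar preserves a here (none of its changes turn any other segment into a), so the proto-segment is *a.
This points to *ralanyob. Verify forward in each daughter:
Tozilar: *ralanyob
  ralanyob → relenyob   [vowel merger]
  relenyob (rule 2 does not apply)
  relenyob → relenzob   [unconditioned shift]
  giving Tozilar relenzob.
Hinekar: start from *ralanyob.
  rule 1: no change — ralanyob
  rule 2 (unconditioned shift): ralanyob → lalanyob
  rule 3 (unconditioned shift): lalanyob → lalanyop
  rule 4: no change — lalanyop
  ⇒ Hinekar lalanyop
*ralanyob is the unique common source.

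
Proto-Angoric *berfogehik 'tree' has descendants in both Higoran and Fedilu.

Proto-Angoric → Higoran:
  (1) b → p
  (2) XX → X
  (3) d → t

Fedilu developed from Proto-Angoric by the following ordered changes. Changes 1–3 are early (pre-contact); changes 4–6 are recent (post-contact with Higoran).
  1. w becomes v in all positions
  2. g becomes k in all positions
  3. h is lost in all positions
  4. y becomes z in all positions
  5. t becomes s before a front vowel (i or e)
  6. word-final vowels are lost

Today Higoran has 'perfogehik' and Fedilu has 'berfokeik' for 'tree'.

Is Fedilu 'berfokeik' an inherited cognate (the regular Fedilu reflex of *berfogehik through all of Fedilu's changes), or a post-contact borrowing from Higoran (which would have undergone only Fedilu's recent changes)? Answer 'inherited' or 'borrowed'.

If inherited, *berfogehik would pass through all of Fedilu's changes:
Fedilu: start from *berfogehik.
  rule 1: no change — berfogehik
  rule 2 (unconditioned shift): berfogehik → berfokehik
  rule 3 (h-loss): berfokehik → berfokeik
  rule 4: no change — berfokeik
  rule 5: no change — berfokeik
  rule 6: no change — berfokeik
  ⇒ Fedilu berfokeik
If borrowed from Higoran 'perfogehik' after the early changes, it would undergo only the recent ones:
  rule 4 (unconditioned shift): no change (perfogehik)
  rule 5 (palatalisation): no change (perfogehik)
  rule 6 (apocope): no change (perfogehik)
  ⇒ as a loan: perfogehik
Fedilu 'berfokeik' matches the inherited outcome exactly, so it is an inherited cognate, not a loan.

inherited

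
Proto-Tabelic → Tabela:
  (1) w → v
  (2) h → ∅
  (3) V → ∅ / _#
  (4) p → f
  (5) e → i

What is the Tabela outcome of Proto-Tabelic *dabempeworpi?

dabimfivorf

Tabela: start from *dabempeworpi.
  rule 1 (unconditioned shift): dabempeworpi → dabempevorpi
  rule 2: no change — dabempevorpi
  rule 3 (apocope): dabempevorpi → dabempevorp
  rule 4 (unconditioned shift): dabempevorp → dabemfevorf
  rule 5 (vowel merger): dabemfevorf → dabimfivorf
  ⇒ Tabela dabimfivorf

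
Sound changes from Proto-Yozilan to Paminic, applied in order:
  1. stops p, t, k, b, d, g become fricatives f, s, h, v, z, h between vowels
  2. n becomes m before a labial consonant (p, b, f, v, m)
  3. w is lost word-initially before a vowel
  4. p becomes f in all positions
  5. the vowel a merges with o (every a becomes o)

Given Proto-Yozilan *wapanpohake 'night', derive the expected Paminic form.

Paminic: *wapanpohake
  wapanpohake → wafanpohahe   [intervocalic lenition]
  wafanpohahe → wafampohahe   [nasal place assimilation]
  wafampohahe → afampohahe   [glide loss]
  afampohahe → afamfohahe   [unconditioned shift]
  afamfohahe → ofomfohohe   [vowel merger]
  giving Paminic ofomfohohe.

ofomfohohe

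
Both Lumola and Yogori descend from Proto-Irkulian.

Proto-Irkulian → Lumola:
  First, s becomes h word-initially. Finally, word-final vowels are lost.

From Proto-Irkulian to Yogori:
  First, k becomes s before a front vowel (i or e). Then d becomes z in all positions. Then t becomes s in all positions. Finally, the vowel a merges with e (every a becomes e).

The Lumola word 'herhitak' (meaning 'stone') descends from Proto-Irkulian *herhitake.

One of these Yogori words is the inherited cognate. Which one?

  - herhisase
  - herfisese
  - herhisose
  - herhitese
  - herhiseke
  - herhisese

Yogori: *herhitake > herhitase > herhisase > herhisese  (by palatalisation, unconditioned shift, vowel merger)
Only 'herhisese' matches the regular Yogori development of *herhitake.

herhisese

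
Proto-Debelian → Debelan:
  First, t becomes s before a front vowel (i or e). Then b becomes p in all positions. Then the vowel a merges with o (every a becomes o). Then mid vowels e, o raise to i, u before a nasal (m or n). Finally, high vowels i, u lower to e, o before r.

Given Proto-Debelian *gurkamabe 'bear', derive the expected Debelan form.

gorkumope

Debelan: *gurkamabe > gurkamape > gurkomope > gurkumope > gorkumope  (by unconditioned shift, vowel merger, pre-nasal raising, pre-rhotic lowering)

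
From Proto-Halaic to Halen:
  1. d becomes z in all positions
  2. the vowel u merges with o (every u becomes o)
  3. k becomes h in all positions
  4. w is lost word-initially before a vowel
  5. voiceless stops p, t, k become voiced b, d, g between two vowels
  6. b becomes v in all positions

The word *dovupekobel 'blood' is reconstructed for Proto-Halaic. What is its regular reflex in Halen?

Halen: start from *dovupekobel.
  rule 1 (unconditioned shift): dovupekobel → zovupekobel
  rule 2 (vowel merger): zovupekobel → zovopekobel
  rule 3 (unconditioned shift): zovopekobel → zovopehobel
  rule 4: no change — zovopehobel
  rule 5 (intervocalic voicing): zovopehobel → zovobehobel
  rule 6 (unconditioned shift): zovobehobel → zovovehovel
  ⇒ Halen zovovehovel

zovovehovel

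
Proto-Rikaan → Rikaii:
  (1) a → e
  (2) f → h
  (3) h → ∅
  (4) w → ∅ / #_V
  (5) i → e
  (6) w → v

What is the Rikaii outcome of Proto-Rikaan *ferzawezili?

erzevezele

Rikaii: *ferzawezili
  ferzawezili → ferzewezili   [vowel merger]
  ferzewezili → herzewezili   [unconditioned shift]
  herzewezili → erzewezili   [h-loss]
  erzewezili (rule 4 does not apply)
  erzewezili → erzewezele   [vowel merger]
  erzewezele → erzevezele   [unconditioned shift]
  giving Rikaii erzevezele.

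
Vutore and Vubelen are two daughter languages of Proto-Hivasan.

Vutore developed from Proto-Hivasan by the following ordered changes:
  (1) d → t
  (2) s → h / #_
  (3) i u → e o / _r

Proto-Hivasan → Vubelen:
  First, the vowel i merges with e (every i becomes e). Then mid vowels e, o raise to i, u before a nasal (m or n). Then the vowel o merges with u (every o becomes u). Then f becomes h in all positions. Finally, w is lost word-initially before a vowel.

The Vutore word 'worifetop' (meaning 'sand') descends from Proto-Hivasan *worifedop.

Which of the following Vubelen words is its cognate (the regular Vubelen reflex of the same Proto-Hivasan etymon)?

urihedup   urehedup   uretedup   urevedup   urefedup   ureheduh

Vubelen: *worifedop
  worifedop → worefedop   [vowel merger]
  worefedop (rule 2 does not apply)
  worefedop → wurefedup   [vowel merger]
  wurefedup → wurehedup   [unconditioned shift]
  wurehedup → urehedup   [glide loss]
  giving Vubelen urehedup.

urehedup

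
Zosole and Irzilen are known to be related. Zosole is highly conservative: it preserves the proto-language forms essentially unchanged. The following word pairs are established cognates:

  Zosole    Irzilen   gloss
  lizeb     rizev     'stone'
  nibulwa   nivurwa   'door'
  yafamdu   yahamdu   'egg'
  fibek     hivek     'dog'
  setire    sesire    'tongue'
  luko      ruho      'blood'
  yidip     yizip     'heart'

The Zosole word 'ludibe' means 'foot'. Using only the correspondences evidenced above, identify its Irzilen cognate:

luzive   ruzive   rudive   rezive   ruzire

ruzive

luko ~ ruho — Zosole l corresponds to Irzilen r word-initially before a back vowel.
yidip ~ yizip — Zosole d corresponds to Irzilen z between vowels (before a front vowel).
fibek ~ hivek — Zosole b corresponds to Irzilen v between vowels (before a front vowel).
Applying these to Zosole 'ludibe':
  ludibe → rudibe   (l→r word-initially before a back vowel)
  rudibe → ruzibe   (d→z between vowels (before a front vowel))
  ruzibe → ruzive   (b→v between vowels (before a front vowel))
So the Irzilen cognate is 'ruzive'.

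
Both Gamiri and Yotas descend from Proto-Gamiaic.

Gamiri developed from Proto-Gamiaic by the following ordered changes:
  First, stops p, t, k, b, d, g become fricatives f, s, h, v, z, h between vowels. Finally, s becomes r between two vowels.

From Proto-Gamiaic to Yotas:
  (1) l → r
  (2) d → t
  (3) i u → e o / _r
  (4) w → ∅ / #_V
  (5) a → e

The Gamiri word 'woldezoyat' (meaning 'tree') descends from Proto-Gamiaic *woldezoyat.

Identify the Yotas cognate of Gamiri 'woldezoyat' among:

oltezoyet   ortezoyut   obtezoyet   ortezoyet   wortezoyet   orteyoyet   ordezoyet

ortezoyet

Yotas: *woldezoyat
  woldezoyat → wordezoyat   [unconditioned shift]
  wordezoyat → wortezoyat   [unconditioned shift]
  wortezoyat (rule 3 does not apply)
  wortezoyat → ortezoyat   [glide loss]
  ortezoyat → ortezoyet   [vowel merger]
  giving Yotas ortezoyet.
Only 'ortezoyet' matches the regular Yotas development of *woldezoyat.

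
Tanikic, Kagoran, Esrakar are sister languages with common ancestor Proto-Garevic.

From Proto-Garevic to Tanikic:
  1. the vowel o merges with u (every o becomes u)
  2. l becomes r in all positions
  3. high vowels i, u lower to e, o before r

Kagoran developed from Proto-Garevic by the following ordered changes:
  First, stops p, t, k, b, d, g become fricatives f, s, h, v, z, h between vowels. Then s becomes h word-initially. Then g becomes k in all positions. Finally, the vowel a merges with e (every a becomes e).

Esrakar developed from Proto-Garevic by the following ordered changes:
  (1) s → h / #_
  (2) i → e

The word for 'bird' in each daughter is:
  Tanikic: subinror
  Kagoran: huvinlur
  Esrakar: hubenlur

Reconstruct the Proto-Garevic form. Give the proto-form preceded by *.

*subinlur

Position 1: Tanikic has s, Kagoran has h, Esrakar has h. Tanikic preserves s here (none of its changes turn any other segment into s), so the proto-segment is *s.
Position 4: Tanikic has i, Kagoran has i, Esrakar has e. Tanikic preserves i here (none of its changes turn any other segment into i), so the proto-segment is *i.
Verify the candidate proto-form against each daughter:
Tanikic: *subinlur > subinrur > subinror  (by unconditioned shift, pre-rhotic lowering)
Kagoran: *subinlur > suvinlur > huvinlur  (by intervocalic lenition, debuccalisation)
Esrakar: start from *subinlur.
  rule 1 (debuccalisation): subinlur → hubinlur
  rule 2 (vowel merger): hubinlur → hubenlur
  ⇒ Esrakar hubenlur
*subinlur is the unique common source.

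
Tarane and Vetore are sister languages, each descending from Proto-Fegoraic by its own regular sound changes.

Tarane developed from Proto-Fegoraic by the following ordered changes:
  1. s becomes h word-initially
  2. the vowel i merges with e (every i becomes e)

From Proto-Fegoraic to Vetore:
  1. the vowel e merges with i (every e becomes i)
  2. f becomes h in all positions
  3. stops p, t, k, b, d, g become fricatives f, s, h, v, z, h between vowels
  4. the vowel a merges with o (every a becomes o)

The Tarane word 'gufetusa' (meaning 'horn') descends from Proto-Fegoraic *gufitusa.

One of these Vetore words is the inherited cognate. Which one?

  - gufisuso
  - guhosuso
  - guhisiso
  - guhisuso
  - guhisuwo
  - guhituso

Vetore: *gufitusa > guhitusa > guhisusa > guhisuso  (by unconditioned shift, intervocalic lenition, vowel merger)
The other candidates each miss or misapply at least one Vetore change.

guhisuso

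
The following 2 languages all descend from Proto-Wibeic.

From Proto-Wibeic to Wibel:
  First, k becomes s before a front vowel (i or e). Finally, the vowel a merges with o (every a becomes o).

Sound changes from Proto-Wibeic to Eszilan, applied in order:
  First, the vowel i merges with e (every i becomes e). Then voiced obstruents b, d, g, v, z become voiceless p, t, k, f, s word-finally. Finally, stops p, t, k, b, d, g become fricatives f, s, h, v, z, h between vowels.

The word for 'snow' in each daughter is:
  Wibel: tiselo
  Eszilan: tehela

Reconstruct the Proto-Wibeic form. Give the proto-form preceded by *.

Position 2: Wibel has i, Eszilan has e. Wibel preserves i here (none of its changes turn any other segment into i), so the proto-segment is *i.
Position 6: Wibel has o, Eszilan has a. Eszilan preserves a here (none of its changes turn any other segment into a), so the proto-segment is *a.
This points to *tikela. Verify forward in each daughter:
Wibel: start from *tikela.
  rule 1 (palatalisation): tikela → tisela
  rule 2 (vowel merger): tisela → tiselo
  ⇒ Wibel tiselo
Eszilan: *tikela
  tikela → tekela   [vowel merger]
  tekela (rule 2 does not apply)
  tekela → tehela   [intervocalic lenition]
  giving Eszilan tehela.
Only *tikela yields all of Wibel tiselo, Eszilan tehela.

*tikela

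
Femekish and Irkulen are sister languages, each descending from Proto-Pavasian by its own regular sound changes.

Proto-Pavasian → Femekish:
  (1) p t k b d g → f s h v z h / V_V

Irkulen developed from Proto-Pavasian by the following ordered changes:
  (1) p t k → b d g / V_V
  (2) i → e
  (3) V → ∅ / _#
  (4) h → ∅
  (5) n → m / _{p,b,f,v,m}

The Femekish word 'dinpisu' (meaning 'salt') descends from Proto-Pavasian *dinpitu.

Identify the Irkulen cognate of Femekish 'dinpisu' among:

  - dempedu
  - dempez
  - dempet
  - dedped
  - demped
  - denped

Irkulen: *dinpitu > dinpidu > denpedu > denped > demped  (by intervocalic voicing, vowel merger, apocope, nasal place assimilation)

demped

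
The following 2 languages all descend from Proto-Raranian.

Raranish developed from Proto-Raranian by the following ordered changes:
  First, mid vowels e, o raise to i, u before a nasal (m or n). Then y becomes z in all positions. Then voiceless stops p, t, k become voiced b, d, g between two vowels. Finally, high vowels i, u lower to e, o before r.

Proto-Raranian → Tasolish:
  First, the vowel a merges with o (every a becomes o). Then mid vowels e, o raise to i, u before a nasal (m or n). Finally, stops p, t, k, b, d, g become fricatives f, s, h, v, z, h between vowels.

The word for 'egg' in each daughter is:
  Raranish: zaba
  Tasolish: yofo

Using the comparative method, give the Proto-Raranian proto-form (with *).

Position 3: Raranish has b, Tasolish has f. Taking the neighbouring segments as reconstructed: Raranish b could go back to *p or *b; Tasolish f could go back to *p or *f — the one source consistent with every daughter is *p.
Position 1: Raranish has z, Tasolish has y. Tasolish preserves y here (none of its changes turn any other segment into y), so the proto-segment is *y.
Continuing position by position gives *yapa; check it forward:
Raranish: *yapa
  yapa (rule 1 does not apply)
  yapa → zapa   [unconditioned shift]
  zapa → zaba   [intervocalic voicing]
  zaba (rule 4 does not apply)
  giving Raranish zaba.
Tasolish: start from *yapa.
  rule 1 (vowel merger): yapa → yopo
  rule 2: no change — yopo
  rule 3 (intervocalic lenition): yopo → yofo
  ⇒ Tasolish yofo
*yapa is the unique common source.

*yapa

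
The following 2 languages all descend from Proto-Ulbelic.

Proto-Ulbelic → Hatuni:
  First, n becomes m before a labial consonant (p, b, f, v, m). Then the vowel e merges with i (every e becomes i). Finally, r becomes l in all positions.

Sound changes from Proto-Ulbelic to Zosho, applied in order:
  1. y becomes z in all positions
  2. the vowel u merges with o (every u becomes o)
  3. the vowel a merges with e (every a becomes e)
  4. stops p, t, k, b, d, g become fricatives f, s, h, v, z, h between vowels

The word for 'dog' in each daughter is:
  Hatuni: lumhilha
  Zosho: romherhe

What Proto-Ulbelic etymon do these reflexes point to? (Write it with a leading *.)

Position 6: Hatuni has l, Zosho has r. Zosho preserves r here (none of its changes turn any other segment into r), so the proto-segment is *r.
Position 1: Hatuni has l, Zosho has r. Zosho preserves r here (none of its changes turn any other segment into r), so the proto-segment is *r.
This points to *rumherha. Verify forward in each daughter:
Hatuni: *rumherha
  rumherha (rule 1 does not apply)
  rumherha → rumhirha   [vowel merger]
  rumhirha → lumhilha   [unconditioned shift]
  giving Hatuni lumhilha.
Zosho: *rumherha
  rumherha (rule 1 does not apply)
  rumherha → romherha   [vowel merger]
  romherha → romherhe   [vowel merger]
  romherhe (rule 4 does not apply)
  giving Zosho romherhe.
Only *rumherha yields all of Hatuni lumhilha, Zosho romherhe.

*rumherha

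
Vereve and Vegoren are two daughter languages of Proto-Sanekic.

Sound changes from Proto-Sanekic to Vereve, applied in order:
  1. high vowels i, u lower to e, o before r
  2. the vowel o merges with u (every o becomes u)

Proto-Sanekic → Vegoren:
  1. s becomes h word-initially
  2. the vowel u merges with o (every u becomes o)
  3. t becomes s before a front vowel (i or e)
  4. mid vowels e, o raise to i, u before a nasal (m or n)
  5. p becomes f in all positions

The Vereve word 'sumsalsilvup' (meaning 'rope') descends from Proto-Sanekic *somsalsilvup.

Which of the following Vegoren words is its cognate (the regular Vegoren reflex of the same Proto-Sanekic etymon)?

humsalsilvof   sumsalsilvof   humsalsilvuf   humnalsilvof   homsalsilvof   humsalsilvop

Vegoren: *somsalsilvup > homsalsilvup > homsalsilvop > humsalsilvop > humsalsilvof  (by debuccalisation, vowel merger, pre-nasal raising, unconditioned shift)
Among the options, 'humsalsilvof' alone shows every Vegoren change applied in order.

humsalsilvof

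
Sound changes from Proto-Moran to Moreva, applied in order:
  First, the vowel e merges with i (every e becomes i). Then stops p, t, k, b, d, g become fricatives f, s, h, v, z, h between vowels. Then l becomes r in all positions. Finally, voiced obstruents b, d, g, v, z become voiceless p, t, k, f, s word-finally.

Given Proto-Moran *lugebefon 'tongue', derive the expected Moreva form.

ruhivifon

Moreva: *lugebefon
  lugebefon → lugibifon   [vowel merger]
  lugibifon → luhivifon   [intervocalic lenition]
  luhivifon → ruhivifon   [unconditioned shift]
  ruhivifon (rule 4 does not apply)
  giving Moreva ruhivifon.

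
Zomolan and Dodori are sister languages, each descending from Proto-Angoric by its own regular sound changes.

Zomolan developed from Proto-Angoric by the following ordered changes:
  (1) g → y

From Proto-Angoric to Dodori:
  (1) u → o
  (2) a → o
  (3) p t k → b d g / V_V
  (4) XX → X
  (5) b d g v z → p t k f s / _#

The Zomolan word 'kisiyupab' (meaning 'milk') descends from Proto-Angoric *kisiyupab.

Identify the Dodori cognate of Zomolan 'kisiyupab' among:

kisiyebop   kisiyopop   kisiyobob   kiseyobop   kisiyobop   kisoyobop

kisiyobop

Dodori: *kisiyupab
  kisiyupab → kisiyopab   [vowel merger]
  kisiyopab → kisiyopob   [vowel merger]
  kisiyopob → kisiyobob   [intervocalic voicing]
  kisiyobob (rule 4 does not apply)
  kisiyobob → kisiyobop   [final devoicing]
  giving Dodori kisiyobop.
Among the options, 'kisiyobop' alone shows every Dodori change applied in order.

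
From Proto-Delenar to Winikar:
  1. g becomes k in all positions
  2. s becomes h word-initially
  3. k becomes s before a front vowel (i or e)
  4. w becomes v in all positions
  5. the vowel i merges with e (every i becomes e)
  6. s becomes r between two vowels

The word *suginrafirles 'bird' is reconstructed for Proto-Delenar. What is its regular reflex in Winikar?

hurenraferles

Winikar: *suginrafirles > sukinrafirles > hukinrafirles > husinrafirles > husenraferles > hurenraferles  (by unconditioned shift, debuccalisation, palatalisation, vowel merger, rhotacism)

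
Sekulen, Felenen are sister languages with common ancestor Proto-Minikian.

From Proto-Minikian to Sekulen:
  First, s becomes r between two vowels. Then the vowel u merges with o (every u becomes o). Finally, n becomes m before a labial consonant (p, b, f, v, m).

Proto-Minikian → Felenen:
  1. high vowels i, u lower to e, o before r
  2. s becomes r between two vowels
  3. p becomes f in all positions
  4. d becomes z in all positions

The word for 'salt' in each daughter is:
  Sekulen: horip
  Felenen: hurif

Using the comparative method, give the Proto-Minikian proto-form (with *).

Position 3: Sekulen has r, Felenen has r. Taking the neighbouring segments as reconstructed: Sekulen r could go back to *s or *r; Felenen r can only go back to *s — the one source consistent with every daughter is *s.
Position 5: Sekulen has p, Felenen has f. Sekulen preserves p here (none of its changes turn any other segment into p), so the proto-segment is *p.
This points to *husip. Verify forward in each daughter:
Sekulen: *husip > hurip > horip  (by rhotacism, vowel merger)
Felenen: *husip
  husip (rule 1 does not apply)
  husip → hurip   [rhotacism]
  hurip → hurif   [unconditioned shift]
  hurif (rule 4 does not apply)
  giving Felenen hurif.
*husip is the unique common source.

*husip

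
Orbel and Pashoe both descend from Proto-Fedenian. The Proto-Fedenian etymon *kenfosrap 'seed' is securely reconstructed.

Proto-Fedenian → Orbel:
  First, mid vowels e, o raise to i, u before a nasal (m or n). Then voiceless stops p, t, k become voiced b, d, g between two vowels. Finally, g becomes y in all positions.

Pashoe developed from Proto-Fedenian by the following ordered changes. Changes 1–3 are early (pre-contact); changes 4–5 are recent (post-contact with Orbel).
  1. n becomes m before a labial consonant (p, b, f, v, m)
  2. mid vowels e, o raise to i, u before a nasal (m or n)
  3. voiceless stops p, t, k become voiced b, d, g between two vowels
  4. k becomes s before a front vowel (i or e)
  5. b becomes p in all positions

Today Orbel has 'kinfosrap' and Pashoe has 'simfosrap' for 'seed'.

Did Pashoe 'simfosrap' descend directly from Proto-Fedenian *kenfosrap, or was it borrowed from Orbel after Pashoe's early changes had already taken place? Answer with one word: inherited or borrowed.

If inherited, *kenfosrap would pass through all of Pashoe's changes:
Pashoe: start from *kenfosrap.
  rule 1 (nasal place assimilation): kenfosrap → kemfosrap
  rule 2 (pre-nasal raising): kemfosrap → kimfosrap
  rule 3: no change — kimfosrap
  rule 4 (palatalisation): kimfosrap → simfosrap
  rule 5: no change — simfosrap
  ⇒ Pashoe simfosrap
If borrowed from Orbel 'kinfosrap' after the early changes, it would undergo only the recent ones:
  rule 4 (palatalisation): kinfosrap → sinfosrap
  rule 5 (unconditioned shift): no change (sinfosrap)
  ⇒ as a loan: sinfosrap
Pashoe 'simfosrap' matches the inherited outcome exactly, so it is an inherited cognate, not a loan.

inherited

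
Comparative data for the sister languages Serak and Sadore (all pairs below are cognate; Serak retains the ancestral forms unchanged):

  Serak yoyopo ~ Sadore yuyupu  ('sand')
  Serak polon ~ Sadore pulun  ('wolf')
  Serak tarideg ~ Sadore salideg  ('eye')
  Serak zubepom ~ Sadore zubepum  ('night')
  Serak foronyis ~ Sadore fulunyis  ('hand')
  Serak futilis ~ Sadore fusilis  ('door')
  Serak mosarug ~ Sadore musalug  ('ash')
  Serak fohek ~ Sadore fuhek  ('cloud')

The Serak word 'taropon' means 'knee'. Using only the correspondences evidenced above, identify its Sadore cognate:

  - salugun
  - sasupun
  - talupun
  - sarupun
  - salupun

tarideg ~ salideg — Serak t corresponds to Sadore s word-initially before a back vowel.
foronyis ~ fulunyis — Serak r corresponds to Sadore l between vowels (before a back vowel).
yoyopo ~ yuyupu — Serak o corresponds to Sadore u after a consonant, before a labial obstruent.
polon ~ pulun, foronyis ~ fulunyis — Serak o corresponds to Sadore u after a consonant, before a nasal.
Applying these to Serak 'taropon':
  taropon → saropon   (t→s word-initially before a back vowel)
  saropon → salopon   (r→l between vowels (before a back vowel))
  salopon → salupon   (o→u after a consonant, before a labial obstruent)
  salupon → salupun   (o→u after a consonant, before a nasal)
So the Sadore cognate is 'salupun'.

salupun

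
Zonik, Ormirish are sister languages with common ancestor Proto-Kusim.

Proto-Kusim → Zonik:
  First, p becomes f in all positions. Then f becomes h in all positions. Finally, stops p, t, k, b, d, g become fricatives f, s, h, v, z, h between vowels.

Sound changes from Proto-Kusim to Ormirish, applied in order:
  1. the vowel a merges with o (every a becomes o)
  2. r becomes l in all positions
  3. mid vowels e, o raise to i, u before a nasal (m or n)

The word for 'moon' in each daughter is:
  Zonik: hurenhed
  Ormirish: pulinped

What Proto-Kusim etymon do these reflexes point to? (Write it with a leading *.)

*purenped

Position 4: Zonik has e, Ormirish has i. Zonik preserves e here (none of its changes turn any other segment into e), so the proto-segment is *e.
Position 1: Zonik has h, Ormirish has p. Ormirish preserves p here (none of its changes turn any other segment into p), so the proto-segment is *p.
Verify the candidate proto-form against each daughter:
Zonik: *purenped > furenfed > hurenhed  (by unconditioned shift, unconditioned shift)
Ormirish: *purenped
  purenped (rule 1 does not apply)
  purenped → pulenped   [unconditioned shift]
  pulenped → pulinped   [pre-nasal raising]
  giving Ormirish pulinped.
Only *purenped yields all of Zonik hurenhed, Ormirish pulinped.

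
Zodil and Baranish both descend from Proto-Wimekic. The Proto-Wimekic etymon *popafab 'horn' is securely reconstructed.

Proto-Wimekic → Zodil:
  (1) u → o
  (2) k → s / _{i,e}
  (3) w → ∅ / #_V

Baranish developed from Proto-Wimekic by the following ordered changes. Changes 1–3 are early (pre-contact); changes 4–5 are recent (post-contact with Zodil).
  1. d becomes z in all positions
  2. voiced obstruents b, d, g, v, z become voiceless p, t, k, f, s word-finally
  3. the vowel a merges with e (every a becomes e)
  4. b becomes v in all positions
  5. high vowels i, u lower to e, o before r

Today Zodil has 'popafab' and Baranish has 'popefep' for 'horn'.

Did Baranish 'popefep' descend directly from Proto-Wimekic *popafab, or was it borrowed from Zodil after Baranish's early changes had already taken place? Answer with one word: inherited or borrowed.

If inherited, *popafab would pass through all of Baranish's changes:
Baranish: *popafab > popafap > popefep  (by final devoicing, vowel merger)
If borrowed from Zodil 'popafab' after the early changes, it would undergo only the recent ones:
  rule 4 (unconditioned shift): popafab → popafav
  rule 5 (pre-rhotic lowering): no change (popafav)
  ⇒ as a loan: popafav
Baranish 'popefep' matches the inherited outcome exactly, so it is an inherited cognate, not a loan.

inherited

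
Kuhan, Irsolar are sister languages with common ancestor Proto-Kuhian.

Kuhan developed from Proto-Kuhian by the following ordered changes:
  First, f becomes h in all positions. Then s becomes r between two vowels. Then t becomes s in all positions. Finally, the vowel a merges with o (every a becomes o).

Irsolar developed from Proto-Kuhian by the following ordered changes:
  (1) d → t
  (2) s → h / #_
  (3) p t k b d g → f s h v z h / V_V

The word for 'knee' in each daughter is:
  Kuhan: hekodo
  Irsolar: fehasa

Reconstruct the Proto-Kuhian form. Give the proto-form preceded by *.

Position 4: Kuhan has o, Irsolar has a. Irsolar preserves a here (none of its changes turn any other segment into a), so the proto-segment is *a.
Position 1: Kuhan has h, Irsolar has f. Taking the neighbouring segments as reconstructed: Kuhan h could go back to *f or *h; Irsolar f can only go back to *f — the one source consistent with every daughter is *f.
Continuing position by position gives *fekada; check it forward:
Kuhan: *fekada > hekada > hekodo  (by unconditioned shift, vowel merger)
Irsolar: *fekada
  fekada → fekata   [unconditioned shift]
  fekata (rule 2 does not apply)
  fekata → fehasa   [intervocalic lenition]
  giving Irsolar fehasa.
Only *fekada yields all of Kuhan hekodo, Irsolar fehasa.

*fekada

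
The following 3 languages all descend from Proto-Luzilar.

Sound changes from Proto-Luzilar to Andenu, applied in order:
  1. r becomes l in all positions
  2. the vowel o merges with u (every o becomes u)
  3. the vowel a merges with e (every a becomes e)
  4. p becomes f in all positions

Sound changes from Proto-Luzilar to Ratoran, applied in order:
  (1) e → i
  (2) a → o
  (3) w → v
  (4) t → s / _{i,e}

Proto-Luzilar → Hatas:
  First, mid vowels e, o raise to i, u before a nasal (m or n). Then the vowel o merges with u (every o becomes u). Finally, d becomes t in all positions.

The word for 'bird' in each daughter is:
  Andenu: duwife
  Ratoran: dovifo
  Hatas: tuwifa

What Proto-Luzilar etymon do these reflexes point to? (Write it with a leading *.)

Position 3: Andenu has w, Ratoran has v, Hatas has w. Andenu preserves w here (none of its changes turn any other segment into w), so the proto-segment is *w.
Position 6: Andenu has e, Ratoran has o, Hatas has a. Hatas preserves a here (none of its changes turn any other segment into a), so the proto-segment is *a.
This points to *dowifa. Verify forward in each daughter:
Andenu: *dowifa > duwifa > duwife  (by vowel merger, vowel merger)
Ratoran: *dowifa
  dowifa (rule 1 does not apply)
  dowifa → dowifo   [vowel merger]
  dowifo → dovifo   [unconditioned shift]
  dovifo (rule 4 does not apply)
  giving Ratoran dovifo.
Hatas: start from *dowifa.
  rule 1: no change — dowifa
  rule 2 (vowel merger): dowifa → duwifa
  rule 3 (unconditioned shift): duwifa → tuwifa
  ⇒ Hatas tuwifa
Only *dowifa yields all of Andenu duwife, Ratoran dovifo, Hatas tuwifa.

*dowifa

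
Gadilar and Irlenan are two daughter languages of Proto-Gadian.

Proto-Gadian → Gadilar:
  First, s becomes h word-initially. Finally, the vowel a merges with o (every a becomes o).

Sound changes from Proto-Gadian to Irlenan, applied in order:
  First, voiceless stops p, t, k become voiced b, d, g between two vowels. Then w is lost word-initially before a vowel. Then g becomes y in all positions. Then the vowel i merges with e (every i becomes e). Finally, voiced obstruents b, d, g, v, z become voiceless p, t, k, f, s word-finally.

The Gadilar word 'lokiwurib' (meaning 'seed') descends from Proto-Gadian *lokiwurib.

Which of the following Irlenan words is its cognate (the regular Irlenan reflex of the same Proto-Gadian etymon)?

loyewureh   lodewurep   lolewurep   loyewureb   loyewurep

Irlenan: *lokiwurib
  lokiwurib → logiwurib   [intervocalic voicing]
  logiwurib (rule 2 does not apply)
  logiwurib → loyiwurib   [unconditioned shift]
  loyiwurib → loyewureb   [vowel merger]
  loyewureb → loyewurep   [final devoicing]
  giving Irlenan loyewurep.
Only 'loyewurep' matches the regular Irlenan development of *lokiwurib.

loyewurep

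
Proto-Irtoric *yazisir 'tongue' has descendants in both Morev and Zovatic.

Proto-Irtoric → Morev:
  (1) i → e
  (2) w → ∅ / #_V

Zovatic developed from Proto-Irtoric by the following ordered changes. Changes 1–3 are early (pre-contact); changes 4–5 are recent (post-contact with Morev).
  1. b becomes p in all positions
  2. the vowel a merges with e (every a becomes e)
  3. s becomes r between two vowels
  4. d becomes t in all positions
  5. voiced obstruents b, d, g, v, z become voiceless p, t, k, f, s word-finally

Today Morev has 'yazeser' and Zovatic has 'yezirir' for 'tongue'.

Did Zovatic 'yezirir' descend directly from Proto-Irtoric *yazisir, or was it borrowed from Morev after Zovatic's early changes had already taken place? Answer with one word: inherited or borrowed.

inherited

If inherited, *yazisir would pass through all of Zovatic's changes:
Zovatic: *yazisir > yezisir > yezirir  (by vowel merger, rhotacism)
If borrowed from Morev 'yazeser' after the early changes, it would undergo only the recent ones:
  rule 4 (unconditioned shift): no change (yazeser)
  rule 5 (final devoicing): no change (yazeser)
  ⇒ as a loan: yazeser
Zovatic 'yezirir' matches the inherited outcome exactly, so it is an inherited cognate, not a loan.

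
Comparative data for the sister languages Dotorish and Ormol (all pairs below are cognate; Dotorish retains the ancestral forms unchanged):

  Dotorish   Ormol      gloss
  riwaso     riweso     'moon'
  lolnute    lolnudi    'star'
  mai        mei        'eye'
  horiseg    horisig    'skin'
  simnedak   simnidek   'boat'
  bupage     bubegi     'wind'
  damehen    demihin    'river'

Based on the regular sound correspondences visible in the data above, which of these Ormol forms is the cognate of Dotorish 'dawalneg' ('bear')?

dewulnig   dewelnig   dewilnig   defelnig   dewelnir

dewelnig

riwaso ~ riweso, simnedak ~ simnidek — Dotorish a corresponds to Ormol e after a consonant, before a consonant other than r, m, n, p, b, f, v.
horiseg ~ horisig, simnedak ~ simnidek — Dotorish e corresponds to Ormol i after a consonant, before a consonant other than r, m, n, p, b, f, v.
Applying these to Dotorish 'dawalneg':
  dawalneg → dewalneg   (a→e after a consonant, before a consonant other than r, m, n, p, b, f, v)
  dewalneg → dewelneg   (a→e after a consonant, before a consonant other than r, m, n, p, b, f, v)
  dewelneg → dewelnig   (e→i after a consonant, before a consonant other than r, m, n, p, b, f, v)
So the Ormol cognate is 'dewelnig'.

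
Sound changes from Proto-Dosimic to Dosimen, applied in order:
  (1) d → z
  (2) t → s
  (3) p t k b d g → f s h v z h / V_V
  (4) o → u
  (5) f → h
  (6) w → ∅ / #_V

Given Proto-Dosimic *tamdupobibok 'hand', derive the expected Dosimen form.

Dosimen: *tamdupobibok > tamzupobibok > samzupobibok > samzufovivok > samzufuvivuk > samzuhuvivuk  (by unconditioned shift, unconditioned shift, intervocalic lenition, vowel merger, unconditioned shift)

samzuhuvivuk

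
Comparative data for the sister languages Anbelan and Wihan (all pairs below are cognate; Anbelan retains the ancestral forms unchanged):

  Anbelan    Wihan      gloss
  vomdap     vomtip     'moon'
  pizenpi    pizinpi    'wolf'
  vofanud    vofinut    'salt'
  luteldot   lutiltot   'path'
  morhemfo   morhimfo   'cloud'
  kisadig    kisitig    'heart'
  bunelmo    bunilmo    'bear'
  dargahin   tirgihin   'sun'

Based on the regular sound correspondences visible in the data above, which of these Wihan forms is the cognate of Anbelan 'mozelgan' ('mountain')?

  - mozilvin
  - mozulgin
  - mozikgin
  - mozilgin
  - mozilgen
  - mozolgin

mozilgin

luteldot ~ lutiltot, bunelmo ~ bunilmo — Anbelan e corresponds to Wihan i after a consonant, before a consonant other than r, m, n, p, b, f, v.
vofanud ~ vofinut — Anbelan a corresponds to Wihan i after a consonant, before a nasal.
Applying these to Anbelan 'mozelgan':
  mozelgan → mozilgan   (e→i after a consonant, before a consonant other than r, m, n, p, b, f, v)
  mozilgan → mozilgin   (a→i after a consonant, before a nasal)
So the Wihan cognate is 'mozilgin'.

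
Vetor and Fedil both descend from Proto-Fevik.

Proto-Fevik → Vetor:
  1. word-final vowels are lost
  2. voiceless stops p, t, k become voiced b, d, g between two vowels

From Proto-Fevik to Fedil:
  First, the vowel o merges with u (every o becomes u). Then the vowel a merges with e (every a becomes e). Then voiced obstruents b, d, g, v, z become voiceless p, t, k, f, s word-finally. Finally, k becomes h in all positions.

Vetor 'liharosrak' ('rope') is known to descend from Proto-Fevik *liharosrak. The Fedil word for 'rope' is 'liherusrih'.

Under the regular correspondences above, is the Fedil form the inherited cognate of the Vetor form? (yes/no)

no

Derive the expected Fedil reflex of *liharosrak:
Fedil: start from *liharosrak.
  rule 1 (vowel merger): liharosrak → liharusrak
  rule 2 (vowel merger): liharusrak → liherusrek
  rule 3: no change — liherusrek
  rule 4 (unconditioned shift): liherusrek → liherusreh
  ⇒ Fedil liherusreh
The regular Fedil reflex would be 'liherusreh', but the attested form is 'liherusrih'. The correspondence is irregular, so they are not cognates (the Fedil form has a different source).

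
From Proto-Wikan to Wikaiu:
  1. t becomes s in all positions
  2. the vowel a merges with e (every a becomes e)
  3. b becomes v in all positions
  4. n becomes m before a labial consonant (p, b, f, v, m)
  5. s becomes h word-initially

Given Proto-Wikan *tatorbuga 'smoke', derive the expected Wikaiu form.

Wikaiu: start from *tatorbuga.
  rule 1 (unconditioned shift): tatorbuga → sasorbuga
  rule 2 (vowel merger): sasorbuga → sesorbuge
  rule 3 (unconditioned shift): sesorbuge → sesorvuge
  rule 4: no change — sesorvuge
  rule 5 (debuccalisation): sesorvuge → hesorvuge
  ⇒ Wikaiu hesorvuge

hesorvuge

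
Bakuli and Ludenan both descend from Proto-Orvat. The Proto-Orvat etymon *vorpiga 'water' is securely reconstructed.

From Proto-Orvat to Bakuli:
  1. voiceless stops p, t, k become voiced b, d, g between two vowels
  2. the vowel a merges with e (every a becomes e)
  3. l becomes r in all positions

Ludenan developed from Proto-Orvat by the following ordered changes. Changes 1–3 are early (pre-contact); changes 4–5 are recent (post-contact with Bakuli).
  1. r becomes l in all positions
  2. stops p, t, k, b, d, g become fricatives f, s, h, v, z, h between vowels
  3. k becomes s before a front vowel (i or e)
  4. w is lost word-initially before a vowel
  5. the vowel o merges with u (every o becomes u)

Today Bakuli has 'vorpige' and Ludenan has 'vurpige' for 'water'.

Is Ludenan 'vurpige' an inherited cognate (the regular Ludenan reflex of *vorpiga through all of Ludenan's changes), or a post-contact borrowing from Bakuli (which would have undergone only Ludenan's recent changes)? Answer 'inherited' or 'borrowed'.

borrowed

If inherited, *vorpiga would pass through all of Ludenan's changes:
Ludenan: start from *vorpiga.
  rule 1 (unconditioned shift): vorpiga → volpiga
  rule 2 (intervocalic lenition): volpiga → volpiha
  rule 3: no change — volpiha
  rule 4: no change — volpiha
  rule 5 (vowel merger): volpiha → vulpiha
  ⇒ Ludenan vulpiha
If borrowed from Bakuli 'vorpige' after the early changes, it would undergo only the recent ones:
  rule 4 (glide loss): no change (vorpige)
  rule 5 (vowel merger): vorpige → vurpige
  ⇒ as a loan: vurpige
Ludenan 'vurpige' matches the loan outcome 'vurpige', not the inherited 'vulpiha' — it skipped the early Ludenan changes, so it was borrowed from Bakuli.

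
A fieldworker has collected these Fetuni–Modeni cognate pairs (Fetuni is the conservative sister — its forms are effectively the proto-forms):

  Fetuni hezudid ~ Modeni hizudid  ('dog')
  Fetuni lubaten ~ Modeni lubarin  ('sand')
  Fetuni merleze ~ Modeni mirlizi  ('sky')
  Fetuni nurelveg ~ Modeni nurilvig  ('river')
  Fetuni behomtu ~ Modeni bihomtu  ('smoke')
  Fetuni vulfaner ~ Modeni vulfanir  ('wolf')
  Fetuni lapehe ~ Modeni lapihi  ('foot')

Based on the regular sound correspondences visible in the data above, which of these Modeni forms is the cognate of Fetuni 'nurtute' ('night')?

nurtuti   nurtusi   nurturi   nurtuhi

nurturi

lubaten ~ lubarin — Fetuni t corresponds to Modeni r between vowels (before a front vowel).
merleze ~ mirlizi, lapehe ~ lapihi — Fetuni e corresponds to Modeni i word-finally.
Applying these to Fetuni 'nurtute':
  nurtute → nurture   (t→r between vowels (before a front vowel))
  nurture → nurturi   (e→i word-finally)
So the Modeni cognate is 'nurturi'.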